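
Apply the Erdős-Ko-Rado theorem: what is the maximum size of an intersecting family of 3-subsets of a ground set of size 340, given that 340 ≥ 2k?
max |F| = C(339, 2) = 57291

Erdős-Ko-Rado (1961): when n ≥ 2k, max |F| = C(n−1, k−1). The bound is attained by the star {A : i ∈ A} for any fixed i ∈ [n]. Here C(340−1, 3−1) = C(339, 2) = 57291.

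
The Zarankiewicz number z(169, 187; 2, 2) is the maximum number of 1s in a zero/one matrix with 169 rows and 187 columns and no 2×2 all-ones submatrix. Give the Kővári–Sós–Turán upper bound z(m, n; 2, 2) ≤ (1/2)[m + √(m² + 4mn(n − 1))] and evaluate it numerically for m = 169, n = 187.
z(169, 187; 2, 2) ≤ (1/2)[169 + √(169² + 4·169·187·186)] = (1/2)[169 + √23541193] = 2510.4634

Kővári–Sós–Turán: let r_1, ..., r_169 be the row sums and z = Σ r_i the total number of 1s. Each pair of columns can share at most one row with both entries 1 (else a 2×2 all-ones block appears), so Σ_i C(r_i, 2) ≤ C(187, 2) = 17391. By convexity Σ_i C(r_i, 2) ≥ 169·C(z/169, 2) = z(z − 169)/(2·169), giving z² − 169z − 169·187·186 ≤ 0 and hence z ≤ (1/2)[169 + √(28561 + 4·5878158)] = (1/2)[169 + √23541193] ≈ (1/2)(169 + 4851.9267) = 2510.4634.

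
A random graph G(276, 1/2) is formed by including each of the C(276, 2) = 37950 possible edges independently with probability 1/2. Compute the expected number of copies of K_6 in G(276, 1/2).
E[# K_6] = C(276, 6) · (1/2)^C(6, 2) = 581246946280 / 2^15 = 72655868285/4096 ≈ 17738249.093018

For each 6-subset S of vertices (there are C(276, 6) = 581246946280 such S), let X_S = 1 if S induces a K_6 (all C(6, 2) = 15 edges present). Then P(X_S = 1) = (1/2)^15 = 1/32768. By linearity of expectation, E[# K_6] = C(276, 6) · (1/2)^15 = 581246946280 / 32768 = 72655868285/4096 ≈ 17738249.093018.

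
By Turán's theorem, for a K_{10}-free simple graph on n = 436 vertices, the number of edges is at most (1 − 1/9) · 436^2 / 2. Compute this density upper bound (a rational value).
Turán density bound = (8/9) · 436^2/2 = 760384/9 ≈ 84487.1111

Turán's theorem: ex(n, K_{r+1}) is achieved by the complete r-partite Turán graph T(n, r) with parts as balanced as possible, and is at most (1 − 1/r) · n^2/2. For r = 9, n = 436: the density bound is (8/9) · 190096/2 = 760384/9 ≈ 84487.1111. The integer-valued extremum is e(T(436, 9)) = 84486, which is strictly less than the density bound 760384/9 since 9 ∤ 436 (the parts of T(436, 9) cannot all be equal).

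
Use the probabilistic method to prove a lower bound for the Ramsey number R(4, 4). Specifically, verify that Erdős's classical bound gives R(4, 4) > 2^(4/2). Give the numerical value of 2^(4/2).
2^(4/2) = 4; so R(4, 4) > 4

Colour each edge of K_n uniformly at random with red/blue. The expected number of monochromatic K_4 is C(n, 4) · 2 · 2^(−C(4,2)). If C(n, 4) · 2^(1 − C(4,2)) < 1, then with positive probability no monochromatic K_4 exists, so R(4, 4) > n. The standard estimate C(n, 4) ≤ n^4/4! shows this inequality holds whenever n ≤ 2^(4/2) (since 4! · 2^(C(4,2) − 1) > 2^(4^2/2) ≥ n^4). Hence R(4, 4) > 2^(4/2) = 4.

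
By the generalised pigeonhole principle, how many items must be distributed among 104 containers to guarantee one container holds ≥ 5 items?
n = (5 − 1)·104 + 1 = 417

By the generalised pigeonhole principle, to guarantee some box contains ≥ r objects we need more than (r − 1) · k objects total. Threshold: n = (r − 1) · k + 1. With r = 5 and k = 104: n = 4 · 104 + 1 = 416 + 1 = 417. For n = 416 = 4 · 104, we can put exactly 4 objects in every box, avoiding 5 in any single one — so 417 is tight.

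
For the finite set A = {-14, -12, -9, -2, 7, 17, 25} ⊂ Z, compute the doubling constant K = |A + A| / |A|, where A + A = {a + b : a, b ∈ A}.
K = |A + A| / |A| = 27/7

Enumerate A + A = {a + b : a, b ∈ A}. With |A| = 7, there are |A|^2 = 49 ordered sum pairs; collecting distinct values, A + A = {-28, -26, -24, -23, -21, -18, -16, -14, -11, -7, -5, -4, -2, 3, 5, 8, 11, 13, 14, 15, 16, 23, 24, 32, 34, 42, 50}, so |A + A| = 27. Thus K = 27/7. For comparison, the minimum possible |A + A| over all 7-element sets is 2·7 − 1 = 13 (so min K = 13/7), attained only by arithmetic progressions.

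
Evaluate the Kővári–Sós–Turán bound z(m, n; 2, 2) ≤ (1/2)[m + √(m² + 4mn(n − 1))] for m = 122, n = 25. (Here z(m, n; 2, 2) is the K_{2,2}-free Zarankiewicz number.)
z(122, 25; 2, 2) ≤ (1/2)[122 + √(122² + 4·122·25·24)] = (1/2)[122 + √307684] = 338.3464

Kővári–Sós–Turán: let r_1, ..., r_122 be the row sums and z = Σ r_i the total number of 1s. Each pair of columns can share at most one row with both entries 1 (else a 2×2 all-ones block appears), so Σ_i C(r_i, 2) ≤ C(25, 2) = 300. By convexity Σ_i C(r_i, 2) ≥ 122·C(z/122, 2) = z(z − 122)/(2·122), giving z² − 122z − 122·25·24 ≤ 0 and hence z ≤ (1/2)[122 + √(14884 + 4·73200)] = (1/2)[122 + √307684] ≈ (1/2)(122 + 554.6927) = 338.3464.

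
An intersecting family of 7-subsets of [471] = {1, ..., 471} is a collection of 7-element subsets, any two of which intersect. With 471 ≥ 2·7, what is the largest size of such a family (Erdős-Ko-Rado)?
max |F| = C(470, 6) = 14499058677285

Erdős-Ko-Rado (1961): when n ≥ 2k, max |F| = C(n−1, k−1). The bound is attained by the star {A : i ∈ A} for any fixed i ∈ [n]. Here C(471−1, 7−1) = C(470, 6) = 14499058677285.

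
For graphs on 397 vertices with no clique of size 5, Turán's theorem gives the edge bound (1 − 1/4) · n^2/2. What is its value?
Turán density bound = (3/4) · 397^2/2 = 472827/8 ≈ 59103.375

Turán's theorem: ex(n, K_{r+1}) is achieved by the complete r-partite Turán graph T(n, r) with parts as balanced as possible, and is at most (1 − 1/r) · n^2/2. For r = 4, n = 397: the density bound is (3/4) · 157609/2 = 472827/8 ≈ 59103.375. The integer-valued extremum is e(T(397, 4)) = 59103, which is strictly less than the density bound 472827/8 since 4 ∤ 397 (the parts of T(397, 4) cannot all be equal).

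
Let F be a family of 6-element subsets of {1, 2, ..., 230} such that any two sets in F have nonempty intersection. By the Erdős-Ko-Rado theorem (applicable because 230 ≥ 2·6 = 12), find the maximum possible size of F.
max |F| = C(229, 5) = 5022337545

The Erdős-Ko-Rado theorem states: for n ≥ 2k, an intersecting family of k-subsets of an n-element set has size at most C(n − 1, k − 1), with equality for 'star' families {A ⊆ [n] : |A| = k, i ∈ A} (fix an element i). For n = 230, k = 6: C(229, 5) = 5022337545.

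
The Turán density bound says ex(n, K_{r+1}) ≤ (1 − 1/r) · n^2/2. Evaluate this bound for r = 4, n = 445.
Turán density bound = (3/4) · 445^2/2 = 594075/8 ≈ 74259.375

Turán's theorem: ex(n, K_{r+1}) is achieved by the complete r-partite Turán graph T(n, r) with parts as balanced as possible, and is at most (1 − 1/r) · n^2/2. For r = 4, n = 445: the density bound is (3/4) · 198025/2 = 594075/8 ≈ 74259.375. The integer-valued extremum is e(T(445, 4)) = 74259, which is strictly less than the density bound 594075/8 since 4 ∤ 445 (the parts of T(445, 4) cannot all be equal).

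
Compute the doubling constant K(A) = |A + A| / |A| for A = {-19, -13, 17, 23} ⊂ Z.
K = |A + A| / |A| = 9/4

Enumerate A + A = {a + b : a, b ∈ A}. With |A| = 4, there are |A|^2 = 16 ordered sum pairs; collecting distinct values, A + A = {-38, -32, -26, -2, 4, 10, 34, 40, 46}, so |A + A| = 9. Thus K = 9/4. For comparison, the minimum possible |A + A| over all 4-element sets is 2·4 − 1 = 7 (so min K = 7/4), attained only by arithmetic progressions.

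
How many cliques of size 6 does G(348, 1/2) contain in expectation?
E[# K_6] = C(348, 6) · (1/2)^C(6, 2) = 2362239780292 / 2^15 = 590559945073/8192 ≈ 72089837.045044

For each 6-subset S of vertices (there are C(348, 6) = 2362239780292 such S), let X_S = 1 if S induces a K_6 (all C(6, 2) = 15 edges present). Then P(X_S = 1) = (1/2)^15 = 1/32768. By linearity of expectation, E[# K_6] = C(348, 6) · (1/2)^15 = 2362239780292 / 32768 = 590559945073/8192 ≈ 72089837.045044.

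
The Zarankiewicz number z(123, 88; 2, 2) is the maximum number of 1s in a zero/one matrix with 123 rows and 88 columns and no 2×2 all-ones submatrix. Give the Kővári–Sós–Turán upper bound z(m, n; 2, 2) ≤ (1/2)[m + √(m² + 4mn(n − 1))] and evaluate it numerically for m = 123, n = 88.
z(123, 88; 2, 2) ≤ (1/2)[123 + √(123² + 4·123·88·87)] = (1/2)[123 + √3781881] = 1033.8529

Kővári–Sós–Turán: let r_1, ..., r_123 be the row sums and z = Σ r_i the total number of 1s. Each pair of columns can share at most one row with both entries 1 (else a 2×2 all-ones block appears), so Σ_i C(r_i, 2) ≤ C(88, 2) = 3828. By convexity Σ_i C(r_i, 2) ≥ 123·C(z/123, 2) = z(z − 123)/(2·123), giving z² − 123z − 123·88·87 ≤ 0 and hence z ≤ (1/2)[123 + √(15129 + 4·941688)] = (1/2)[123 + √3781881] ≈ (1/2)(123 + 1944.7059) = 1033.8529.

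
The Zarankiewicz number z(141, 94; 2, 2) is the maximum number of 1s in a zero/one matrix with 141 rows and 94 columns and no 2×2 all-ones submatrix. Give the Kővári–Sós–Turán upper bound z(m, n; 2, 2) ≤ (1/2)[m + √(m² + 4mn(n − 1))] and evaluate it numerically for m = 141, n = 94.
z(141, 94; 2, 2) ≤ (1/2)[141 + √(141² + 4·141·94·93)] = (1/2)[141 + √4950369] = 1182.9712

Kővári–Sós–Turán: let r_1, ..., r_141 be the row sums and z = Σ r_i the total number of 1s. Each pair of columns can share at most one row with both entries 1 (else a 2×2 all-ones block appears), so Σ_i C(r_i, 2) ≤ C(94, 2) = 4371. By convexity Σ_i C(r_i, 2) ≥ 141·C(z/141, 2) = z(z − 141)/(2·141), giving z² − 141z − 141·94·93 ≤ 0 and hence z ≤ (1/2)[141 + √(19881 + 4·1232622)] = (1/2)[141 + √4950369] ≈ (1/2)(141 + 2224.9425) = 1182.9712.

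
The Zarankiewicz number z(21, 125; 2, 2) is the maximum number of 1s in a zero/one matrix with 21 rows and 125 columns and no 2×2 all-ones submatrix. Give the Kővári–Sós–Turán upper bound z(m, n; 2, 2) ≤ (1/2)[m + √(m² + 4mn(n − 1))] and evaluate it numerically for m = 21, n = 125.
z(21, 125; 2, 2) ≤ (1/2)[21 + √(21² + 4·21·125·124)] = (1/2)[21 + √1302441] = 581.1227

Kővári–Sós–Turán: let r_1, ..., r_21 be the row sums and z = Σ r_i the total number of 1s. Each pair of columns can share at most one row with both entries 1 (else a 2×2 all-ones block appears), so Σ_i C(r_i, 2) ≤ C(125, 2) = 7750. By convexity Σ_i C(r_i, 2) ≥ 21·C(z/21, 2) = z(z − 21)/(2·21), giving z² − 21z − 21·125·124 ≤ 0 and hence z ≤ (1/2)[21 + √(441 + 4·325500)] = (1/2)[21 + √1302441] ≈ (1/2)(21 + 1141.2454) = 581.1227.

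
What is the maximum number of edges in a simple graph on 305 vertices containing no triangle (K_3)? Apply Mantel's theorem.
ex(305, K_3) = ⌊305^2/4⌋ = 23256

Mantel (1907): a triangle-free graph on n vertices has at most ⌊n^2/4⌋ edges, with equality for the complete bipartite graph K_{⌊n/2⌋, ⌈n/2⌉}. For n = 305: ⌊305^2/4⌋ = ⌊93025/4⌋ = 23256. The extremal graph is K_{152, 153}, which has 152·153 = 23256 edges.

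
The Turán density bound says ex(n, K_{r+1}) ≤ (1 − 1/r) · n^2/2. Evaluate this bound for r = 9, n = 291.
Turán density bound = (8/9) · 291^2/2 = 37636

Turán's theorem: ex(n, K_{r+1}) is achieved by the complete r-partite Turán graph T(n, r) with parts as balanced as possible, and is at most (1 − 1/r) · n^2/2. For r = 9, n = 291: the density bound is (8/9) · 84681/2 = 37636. The integer-valued extremum is e(T(291, 9)) = 37635, which is strictly less than the density bound 37636 since 9 ∤ 291 (the parts of T(291, 9) cannot all be equal).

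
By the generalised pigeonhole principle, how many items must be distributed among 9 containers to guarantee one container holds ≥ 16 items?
n = (16 − 1)·9 + 1 = 136

By the generalised pigeonhole principle, to guarantee some box contains ≥ r objects we need more than (r − 1) · k objects total. Threshold: n = (r − 1) · k + 1. With r = 16 and k = 9: n = 15 · 9 + 1 = 135 + 1 = 136. For n = 135 = 15 · 9, we can put exactly 15 objects in every box, avoiding 16 in any single one — so 136 is tight.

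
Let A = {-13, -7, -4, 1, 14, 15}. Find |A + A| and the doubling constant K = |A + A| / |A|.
K = |A + A| / |A| = 20/6 = 10/3

Enumerate A + A = {a + b : a, b ∈ A}. With |A| = 6, there are |A|^2 = 36 ordered sum pairs; collecting distinct values, A + A = {-26, -20, -17, -14, -12, -11, -8, -6, -3, 1, 2, 7, 8, 10, 11, 15, 16, 28, 29, 30}, so |A + A| = 20. Thus K = 20/6 = 10/3. For comparison, the minimum possible |A + A| over all 6-element sets is 2·6 − 1 = 11 (so min K = 11/6), attained only by arithmetic progressions.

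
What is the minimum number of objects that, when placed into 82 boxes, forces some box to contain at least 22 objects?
n = (22 − 1)·82 + 1 = 1723

By the generalised pigeonhole principle, to guarantee some box contains ≥ r objects we need more than (r − 1) · k objects total. Threshold: n = (r − 1) · k + 1. With r = 22 and k = 82: n = 21 · 82 + 1 = 1722 + 1 = 1723. For n = 1722 = 21 · 82, we can put exactly 21 objects in every box, avoiding 22 in any single one — so 1723 is tight.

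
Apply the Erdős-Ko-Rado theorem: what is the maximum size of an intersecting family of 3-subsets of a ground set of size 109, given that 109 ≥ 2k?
max |F| = C(108, 2) = 5778

Erdős-Ko-Rado (1961): when n ≥ 2k, max |F| = C(n−1, k−1). The bound is attained by the star {A : i ∈ A} for any fixed i ∈ [n]. Here C(109−1, 3−1) = C(108, 2) = 5778.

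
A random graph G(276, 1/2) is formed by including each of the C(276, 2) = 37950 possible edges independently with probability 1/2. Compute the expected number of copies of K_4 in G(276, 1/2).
E[# K_4] = C(276, 4) · (1/2)^C(4, 2) = 236561325 / 2^6 = 3696270.703125

For each 4-subset S of vertices (there are C(276, 4) = 236561325 such S), let X_S = 1 if S induces a K_4 (all C(4, 2) = 6 edges present). Then P(X_S = 1) = (1/2)^6 = 1/64. By linearity of expectation, E[# K_4] = C(276, 4) · (1/2)^6 = 236561325 / 64 = 3696270.703125.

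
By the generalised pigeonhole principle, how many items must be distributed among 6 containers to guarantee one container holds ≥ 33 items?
n = (33 − 1)·6 + 1 = 193

By the generalised pigeonhole principle, to guarantee some box contains ≥ r objects we need more than (r − 1) · k objects total. Threshold: n = (r − 1) · k + 1. With r = 33 and k = 6: n = 32 · 6 + 1 = 192 + 1 = 193. For n = 192 = 32 · 6, we can put exactly 32 objects in every box, avoiding 33 in any single one — so 193 is tight.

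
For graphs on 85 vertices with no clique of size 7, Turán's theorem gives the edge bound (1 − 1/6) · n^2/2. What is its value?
Turán density bound = (5/6) · 85^2/2 = 36125/12 ≈ 3010.4167

Turán's theorem: ex(n, K_{r+1}) is achieved by the complete r-partite Turán graph T(n, r) with parts as balanced as possible, and is at most (1 − 1/r) · n^2/2. For r = 6, n = 85: the density bound is (5/6) · 7225/2 = 36125/12 ≈ 3010.4167. The integer-valued extremum is e(T(85, 6)) = 3010, which is strictly less than the density bound 36125/12 since 6 ∤ 85 (the parts of T(85, 6) cannot all be equal).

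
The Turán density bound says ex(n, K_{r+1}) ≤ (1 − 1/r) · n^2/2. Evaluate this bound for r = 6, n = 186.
Turán density bound = (5/6) · 186^2/2 = 14415

Turán's theorem: ex(n, K_{r+1}) is achieved by the complete r-partite Turán graph T(n, r) with parts as balanced as possible, and is at most (1 − 1/r) · n^2/2. For r = 6, n = 186: the density bound is (5/6) · 34596/2 = 14415. Since 6 ∣ 186, the Turán graph T(186, 6) has parts of equal size 31, and its edge count e(T(186, 6)) = 14415 attains the density bound exactly.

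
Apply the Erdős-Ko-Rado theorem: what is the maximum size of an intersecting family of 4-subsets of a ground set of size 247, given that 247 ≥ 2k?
max |F| = C(246, 3) = 2450980

Erdős-Ko-Rado (1961): when n ≥ 2k, max |F| = C(n−1, k−1). The bound is attained by the star {A : i ∈ A} for any fixed i ∈ [n]. Here C(247−1, 4−1) = C(246, 3) = 2450980.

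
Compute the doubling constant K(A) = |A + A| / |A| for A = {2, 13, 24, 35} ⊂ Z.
K = |A + A| / |A| = 7/4

Enumerate A + A = {a + b : a, b ∈ A}. With |A| = 4, there are |A|^2 = 16 ordered sum pairs; collecting distinct values, A + A = {4, 15, 26, 37, 48, 59, 70}, so |A + A| = 7. Thus K = 7/4. Here |A + A| = 2|A| − 1 = 7, the minimum possible — so K = 7/4 is minimal, which holds iff A is an arithmetic progression.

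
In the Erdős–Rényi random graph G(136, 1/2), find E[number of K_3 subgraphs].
E[# K_3] = C(136, 3) · (1/2)^C(3, 2) = 410040 / 2^3 = 51255

For each 3-subset S of vertices (there are C(136, 3) = 410040 such S), let X_S = 1 if S induces a K_3 (all C(3, 2) = 3 edges present). Then P(X_S = 1) = (1/2)^3 = 1/8. By linearity of expectation, E[# K_3] = C(136, 3) · (1/2)^3 = 410040 / 8 = 51255.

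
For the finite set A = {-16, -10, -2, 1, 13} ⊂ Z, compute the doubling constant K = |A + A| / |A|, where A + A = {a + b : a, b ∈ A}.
K = |A + A| / |A| = 15/5 = 3

Enumerate A + A = {a + b : a, b ∈ A}. With |A| = 5, there are |A|^2 = 25 ordered sum pairs; collecting distinct values, A + A = {-32, -26, -20, -18, -15, -12, -9, -4, -3, -1, 2, 3, 11, 14, 26}, so |A + A| = 15. Thus K = 15/5 = 3. For comparison, the minimum possible |A + A| over all 5-element sets is 2·5 − 1 = 9 (so min K = 9/5), attained only by arithmetic progressions.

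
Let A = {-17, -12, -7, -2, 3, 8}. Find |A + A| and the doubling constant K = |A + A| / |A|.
K = |A + A| / |A| = 11/6

Enumerate A + A = {a + b : a, b ∈ A}. With |A| = 6, there are |A|^2 = 36 ordered sum pairs; collecting distinct values, A + A = {-34, -29, -24, -19, -14, -9, -4, 1, 6, 11, 16}, so |A + A| = 11. Thus K = 11/6. Here |A + A| = 2|A| − 1 = 11, the minimum possible — so K = 11/6 is minimal, which holds iff A is an arithmetic progression.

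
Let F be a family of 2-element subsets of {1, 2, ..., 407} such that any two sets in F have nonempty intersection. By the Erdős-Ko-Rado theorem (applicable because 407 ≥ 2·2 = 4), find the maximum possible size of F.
max |F| = C(406, 1) = 406

Erdős-Ko-Rado (1961): when n ≥ 2k, max |F| = C(n−1, k−1). The bound is attained by the star {A : i ∈ A} for any fixed i ∈ [n]. Here C(407−1, 2−1) = C(406, 1) = 406.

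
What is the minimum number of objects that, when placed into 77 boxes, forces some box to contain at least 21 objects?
n = (21 − 1)·77 + 1 = 1541

By the generalised pigeonhole principle, to guarantee some box contains ≥ r objects we need more than (r − 1) · k objects total. Threshold: n = (r − 1) · k + 1. With r = 21 and k = 77: n = 20 · 77 + 1 = 1540 + 1 = 1541. For n = 1540 = 20 · 77, we can put exactly 20 objects in every box, avoiding 21 in any single one — so 1541 is tight.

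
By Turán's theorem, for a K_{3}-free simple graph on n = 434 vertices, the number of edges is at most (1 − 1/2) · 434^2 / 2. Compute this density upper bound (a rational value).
Turán density bound = (1/2) · 434^2/2 = 47089

Turán's theorem: ex(n, K_{r+1}) is achieved by the complete r-partite Turán graph T(n, r) with parts as balanced as possible, and is at most (1 − 1/r) · n^2/2. For r = 2, n = 434: the density bound is (1/2) · 188356/2 = 47089. Since 2 ∣ 434, the Turán graph T(434, 2) has parts of equal size 217, and its edge count e(T(434, 2)) = 47089 attains the density bound exactly.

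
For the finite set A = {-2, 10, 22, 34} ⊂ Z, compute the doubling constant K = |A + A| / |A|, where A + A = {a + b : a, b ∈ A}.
K = |A + A| / |A| = 7/4

Enumerate A + A = {a + b : a, b ∈ A}. With |A| = 4, there are |A|^2 = 16 ordered sum pairs; collecting distinct values, A + A = {-4, 8, 20, 32, 44, 56, 68}, so |A + A| = 7. Thus K = 7/4. Here |A + A| = 2|A| − 1 = 7, the minimum possible — so K = 7/4 is minimal, which holds iff A is an arithmetic progression.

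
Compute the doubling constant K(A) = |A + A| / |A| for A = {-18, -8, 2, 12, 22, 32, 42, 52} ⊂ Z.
K = |A + A| / |A| = 15/8

Enumerate A + A = {a + b : a, b ∈ A}. With |A| = 8, there are |A|^2 = 64 ordered sum pairs; collecting distinct values, A + A = {-36, -26, -16, -6, 4, 14, 24, 34, 44, 54, 64, 74, 84, 94, 104}, so |A + A| = 15. Thus K = 15/8. Here |A + A| = 2|A| − 1 = 15, the minimum possible — so K = 15/8 is minimal, which holds iff A is an arithmetic progression.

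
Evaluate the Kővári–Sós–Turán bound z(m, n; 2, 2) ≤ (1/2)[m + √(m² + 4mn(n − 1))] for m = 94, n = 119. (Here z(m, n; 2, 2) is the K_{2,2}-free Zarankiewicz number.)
z(94, 119; 2, 2) ≤ (1/2)[94 + √(94² + 4·94·119·118)] = (1/2)[94 + √5288628] = 1196.8509

Kővári–Sós–Turán: let r_1, ..., r_94 be the row sums and z = Σ r_i the total number of 1s. Each pair of columns can share at most one row with both entries 1 (else a 2×2 all-ones block appears), so Σ_i C(r_i, 2) ≤ C(119, 2) = 7021. By convexity Σ_i C(r_i, 2) ≥ 94·C(z/94, 2) = z(z − 94)/(2·94), giving z² − 94z − 94·119·118 ≤ 0 and hence z ≤ (1/2)[94 + √(8836 + 4·1319948)] = (1/2)[94 + √5288628] ≈ (1/2)(94 + 2299.7017) = 1196.8509.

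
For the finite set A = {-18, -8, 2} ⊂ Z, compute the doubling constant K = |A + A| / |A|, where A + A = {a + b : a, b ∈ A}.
K = |A + A| / |A| = 5/3

Enumerate A + A = {a + b : a, b ∈ A}. With |A| = 3, there are |A|^2 = 9 ordered sum pairs; collecting distinct values, A + A = {-36, -26, -16, -6, 4}, so |A + A| = 5. Thus K = 5/3. Here |A + A| = 2|A| − 1 = 5, the minimum possible — so K = 5/3 is minimal, which holds iff A is an arithmetic progression.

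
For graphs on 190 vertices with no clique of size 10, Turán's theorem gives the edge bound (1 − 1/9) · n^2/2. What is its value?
Turán density bound = (8/9) · 190^2/2 = 144400/9 ≈ 16044.4444

Turán's theorem: ex(n, K_{r+1}) is achieved by the complete r-partite Turán graph T(n, r) with parts as balanced as possible, and is at most (1 − 1/r) · n^2/2. For r = 9, n = 190: the density bound is (8/9) · 36100/2 = 144400/9 ≈ 16044.4444. The integer-valued extremum is e(T(190, 9)) = 16044, which is strictly less than the density bound 144400/9 since 9 ∤ 190 (the parts of T(190, 9) cannot all be equal).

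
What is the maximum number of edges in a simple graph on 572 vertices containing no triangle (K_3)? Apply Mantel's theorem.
ex(572, K_3) = ⌊572^2/4⌋ = 81796

Mantel (1907): a triangle-free graph on n vertices has at most ⌊n^2/4⌋ edges, with equality for the complete bipartite graph K_{⌊n/2⌋, ⌈n/2⌉}. For n = 572: ⌊572^2/4⌋ = ⌊327184/4⌋ = 81796. The extremal graph is K_{286, 286}, which has 286·286 = 81796 edges.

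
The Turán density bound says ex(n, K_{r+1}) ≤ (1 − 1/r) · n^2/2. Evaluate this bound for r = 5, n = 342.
Turán density bound = (4/5) · 342^2/2 = 233928/5 ≈ 46785.6

Turán's theorem: ex(n, K_{r+1}) is achieved by the complete r-partite Turán graph T(n, r) with parts as balanced as possible, and is at most (1 − 1/r) · n^2/2. For r = 5, n = 342: the density bound is (4/5) · 116964/2 = 233928/5 ≈ 46785.6. The integer-valued extremum is e(T(342, 5)) = 46785, which is strictly less than the density bound 233928/5 since 5 ∤ 342 (the parts of T(342, 5) cannot all be equal).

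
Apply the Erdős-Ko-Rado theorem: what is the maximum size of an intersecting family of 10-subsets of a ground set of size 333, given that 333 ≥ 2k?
max |F| = C(332, 9) = 121054363920675900

The Erdős-Ko-Rado theorem states: for n ≥ 2k, an intersecting family of k-subsets of an n-element set has size at most C(n − 1, k − 1), with equality for 'star' families {A ⊆ [n] : |A| = k, i ∈ A} (fix an element i). For n = 333, k = 10: C(332, 9) = 121054363920675900.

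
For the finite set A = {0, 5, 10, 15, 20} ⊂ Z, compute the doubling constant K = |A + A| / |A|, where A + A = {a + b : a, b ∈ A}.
K = |A + A| / |A| = 9/5

Enumerate A + A = {a + b : a, b ∈ A}. With |A| = 5, there are |A|^2 = 25 ordered sum pairs; collecting distinct values, A + A = {0, 5, 10, 15, 20, 25, 30, 35, 40}, so |A + A| = 9. Thus K = 9/5. Here |A + A| = 2|A| − 1 = 9, the minimum possible — so K = 9/5 is minimal, which holds iff A is an arithmetic progression.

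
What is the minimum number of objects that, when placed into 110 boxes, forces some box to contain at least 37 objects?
n = (37 − 1)·110 + 1 = 3961

By the generalised pigeonhole principle, to guarantee some box contains ≥ r objects we need more than (r − 1) · k objects total. Threshold: n = (r − 1) · k + 1. With r = 37 and k = 110: n = 36 · 110 + 1 = 3960 + 1 = 3961. For n = 3960 = 36 · 110, we can put exactly 36 objects in every box, avoiding 37 in any single one — so 3961 is tight.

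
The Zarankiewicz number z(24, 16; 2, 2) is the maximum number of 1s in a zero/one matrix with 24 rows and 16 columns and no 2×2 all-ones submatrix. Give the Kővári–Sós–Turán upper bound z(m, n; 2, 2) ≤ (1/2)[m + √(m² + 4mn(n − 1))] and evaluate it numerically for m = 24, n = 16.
z(24, 16; 2, 2) ≤ (1/2)[24 + √(24² + 4·24·16·15)] = (1/2)[24 + √23616] = 88.8375

Kővári–Sós–Turán: let r_1, ..., r_24 be the row sums and z = Σ r_i the total number of 1s. Each pair of columns can share at most one row with both entries 1 (else a 2×2 all-ones block appears), so Σ_i C(r_i, 2) ≤ C(16, 2) = 120. By convexity Σ_i C(r_i, 2) ≥ 24·C(z/24, 2) = z(z − 24)/(2·24), giving z² − 24z − 24·16·15 ≤ 0 and hence z ≤ (1/2)[24 + √(576 + 4·5760)] = (1/2)[24 + √23616] ≈ (1/2)(24 + 153.675) = 88.8375.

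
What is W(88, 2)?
W(88, 2) = 88 + 1 = 89

A 2-term AP is any pair of integers, so a monochromatic 2-AP exists iff some colour is used at least twice. With 88 colours, the colouring i ↦ i on {1, ..., 88} uses each colour once, avoiding any monochromatic pair, so W(88, 2) > 88. For {1, ..., 89}, pigeonhole forces two integers of the same colour, which form a monochromatic 2-AP. Hence W(88, 2) = 89.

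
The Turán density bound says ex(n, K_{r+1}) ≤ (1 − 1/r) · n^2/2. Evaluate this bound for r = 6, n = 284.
Turán density bound = (5/6) · 284^2/2 = 100820/3 ≈ 33606.6667

Turán's theorem: ex(n, K_{r+1}) is achieved by the complete r-partite Turán graph T(n, r) with parts as balanced as possible, and is at most (1 − 1/r) · n^2/2. For r = 6, n = 284: the density bound is (5/6) · 80656/2 = 100820/3 ≈ 33606.6667. The integer-valued extremum is e(T(284, 6)) = 33606, which is strictly less than the density bound 100820/3 since 6 ∤ 284 (the parts of T(284, 6) cannot all be equal).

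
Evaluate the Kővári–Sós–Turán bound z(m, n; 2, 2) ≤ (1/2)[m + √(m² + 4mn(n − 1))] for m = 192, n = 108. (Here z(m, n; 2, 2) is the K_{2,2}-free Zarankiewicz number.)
z(192, 108; 2, 2) ≤ (1/2)[192 + √(192² + 4·192·108·107)] = (1/2)[192 + √8911872] = 1588.6379

Kővári–Sós–Turán: let r_1, ..., r_192 be the row sums and z = Σ r_i the total number of 1s. Each pair of columns can share at most one row with both entries 1 (else a 2×2 all-ones block appears), so Σ_i C(r_i, 2) ≤ C(108, 2) = 5778. By convexity Σ_i C(r_i, 2) ≥ 192·C(z/192, 2) = z(z − 192)/(2·192), giving z² − 192z − 192·108·107 ≤ 0 and hence z ≤ (1/2)[192 + √(36864 + 4·2218752)] = (1/2)[192 + √8911872] ≈ (1/2)(192 + 2985.2759) = 1588.6379.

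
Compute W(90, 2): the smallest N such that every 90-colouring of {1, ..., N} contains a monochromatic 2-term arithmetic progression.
W(90, 2) = 90 + 1 = 91

A 2-term AP is any pair of integers, so a monochromatic 2-AP exists iff some colour is used at least twice. With 90 colours, the colouring i ↦ i on {1, ..., 90} uses each colour once, avoiding any monochromatic pair, so W(90, 2) > 90. For {1, ..., 91}, pigeonhole forces two integers of the same colour, which form a monochromatic 2-AP. Hence W(90, 2) = 91.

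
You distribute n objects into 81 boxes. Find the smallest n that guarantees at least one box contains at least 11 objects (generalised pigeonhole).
n = (11 − 1)·81 + 1 = 811

By the generalised pigeonhole principle, to guarantee some box contains ≥ r objects we need more than (r − 1) · k objects total. Threshold: n = (r − 1) · k + 1. With r = 11 and k = 81: n = 10 · 81 + 1 = 810 + 1 = 811. For n = 810 = 10 · 81, we can put exactly 10 objects in every box, avoiding 11 in any single one — so 811 is tight.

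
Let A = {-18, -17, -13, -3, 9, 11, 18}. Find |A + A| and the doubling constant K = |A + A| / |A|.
K = |A + A| / |A| = 27/7

Enumerate A + A = {a + b : a, b ∈ A}. With |A| = 7, there are |A|^2 = 49 ordered sum pairs; collecting distinct values, A + A = {-36, -35, -34, -31, -30, -26, -21, -20, -16, -9, -8, -7, -6, -4, -2, 0, 1, 5, 6, 8, 15, 18, 20, 22, 27, 29, 36}, so |A + A| = 27. Thus K = 27/7. For comparison, the minimum possible |A + A| over all 7-element sets is 2·7 − 1 = 13 (so min K = 13/7), attained only by arithmetic progressions.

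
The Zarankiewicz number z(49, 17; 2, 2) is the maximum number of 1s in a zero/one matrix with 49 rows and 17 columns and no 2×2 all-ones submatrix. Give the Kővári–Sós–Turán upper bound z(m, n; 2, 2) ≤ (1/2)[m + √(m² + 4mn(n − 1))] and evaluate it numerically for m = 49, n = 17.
z(49, 17; 2, 2) ≤ (1/2)[49 + √(49² + 4·49·17·16)] = (1/2)[49 + √55713] = 142.518

Kővári–Sós–Turán: let r_1, ..., r_49 be the row sums and z = Σ r_i the total number of 1s. Each pair of columns can share at most one row with both entries 1 (else a 2×2 all-ones block appears), so Σ_i C(r_i, 2) ≤ C(17, 2) = 136. By convexity Σ_i C(r_i, 2) ≥ 49·C(z/49, 2) = z(z − 49)/(2·49), giving z² − 49z − 49·17·16 ≤ 0 and hence z ≤ (1/2)[49 + √(2401 + 4·13328)] = (1/2)[49 + √55713] ≈ (1/2)(49 + 236.036) = 142.518.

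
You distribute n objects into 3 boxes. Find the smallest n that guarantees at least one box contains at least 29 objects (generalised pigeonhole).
n = (29 − 1)·3 + 1 = 85

By the generalised pigeonhole principle, to guarantee some box contains ≥ r objects we need more than (r − 1) · k objects total. Threshold: n = (r − 1) · k + 1. With r = 29 and k = 3: n = 28 · 3 + 1 = 84 + 1 = 85. For n = 84 = 28 · 3, we can put exactly 28 objects in every box, avoiding 29 in any single one — so 85 is tight.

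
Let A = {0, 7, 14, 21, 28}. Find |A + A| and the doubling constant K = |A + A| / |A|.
K = |A + A| / |A| = 9/5

Enumerate A + A = {a + b : a, b ∈ A}. With |A| = 5, there are |A|^2 = 25 ordered sum pairs; collecting distinct values, A + A = {0, 7, 14, 21, 28, 35, 42, 49, 56}, so |A + A| = 9. Thus K = 9/5. Here |A + A| = 2|A| − 1 = 9, the minimum possible — so K = 9/5 is minimal, which holds iff A is an arithmetic progression.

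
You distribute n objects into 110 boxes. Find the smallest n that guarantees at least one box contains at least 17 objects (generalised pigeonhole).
n = (17 − 1)·110 + 1 = 1761

By the generalised pigeonhole principle, to guarantee some box contains ≥ r objects we need more than (r − 1) · k objects total. Threshold: n = (r − 1) · k + 1. With r = 17 and k = 110: n = 16 · 110 + 1 = 1760 + 1 = 1761. For n = 1760 = 16 · 110, we can put exactly 16 objects in every box, avoiding 17 in any single one — so 1761 is tight.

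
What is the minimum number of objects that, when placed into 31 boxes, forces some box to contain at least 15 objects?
n = (15 − 1)·31 + 1 = 435

By the generalised pigeonhole principle, to guarantee some box contains ≥ r objects we need more than (r − 1) · k objects total. Threshold: n = (r − 1) · k + 1. With r = 15 and k = 31: n = 14 · 31 + 1 = 434 + 1 = 435. For n = 434 = 14 · 31, we can put exactly 14 objects in every box, avoiding 15 in any single one — so 435 is tight.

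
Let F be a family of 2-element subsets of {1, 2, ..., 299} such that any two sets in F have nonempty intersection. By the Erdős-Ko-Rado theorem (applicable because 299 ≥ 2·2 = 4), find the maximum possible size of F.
max |F| = C(298, 1) = 298

Erdős-Ko-Rado (1961): when n ≥ 2k, max |F| = C(n−1, k−1). The bound is attained by the star {A : i ∈ A} for any fixed i ∈ [n]. Here C(299−1, 2−1) = C(298, 1) = 298.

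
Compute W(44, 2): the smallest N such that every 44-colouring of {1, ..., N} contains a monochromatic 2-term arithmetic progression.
W(44, 2) = 44 + 1 = 45

A 2-term AP is any pair of integers, so a monochromatic 2-AP exists iff some colour is used at least twice. With 44 colours, the colouring i ↦ i on {1, ..., 44} uses each colour once, avoiding any monochromatic pair, so W(44, 2) > 44. For {1, ..., 45}, pigeonhole forces two integers of the same colour, which form a monochromatic 2-AP. Hence W(44, 2) = 45.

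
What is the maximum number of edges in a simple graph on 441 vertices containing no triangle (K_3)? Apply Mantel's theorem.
ex(441, K_3) = ⌊441^2/4⌋ = 48620

Mantel (1907): a triangle-free graph on n vertices has at most ⌊n^2/4⌋ edges, with equality for the complete bipartite graph K_{⌊n/2⌋, ⌈n/2⌉}. For n = 441: ⌊441^2/4⌋ = ⌊194481/4⌋ = 48620. The extremal graph is K_{220, 221}, which has 220·221 = 48620 edges.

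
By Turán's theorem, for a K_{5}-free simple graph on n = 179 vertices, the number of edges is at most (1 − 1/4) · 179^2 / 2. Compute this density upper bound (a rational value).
Turán density bound = (3/4) · 179^2/2 = 96123/8 ≈ 12015.375

Turán's theorem: ex(n, K_{r+1}) is achieved by the complete r-partite Turán graph T(n, r) with parts as balanced as possible, and is at most (1 − 1/r) · n^2/2. For r = 4, n = 179: the density bound is (3/4) · 32041/2 = 96123/8 ≈ 12015.375. The integer-valued extremum is e(T(179, 4)) = 12015, which is strictly less than the density bound 96123/8 since 4 ∤ 179 (the parts of T(179, 4) cannot all be equal).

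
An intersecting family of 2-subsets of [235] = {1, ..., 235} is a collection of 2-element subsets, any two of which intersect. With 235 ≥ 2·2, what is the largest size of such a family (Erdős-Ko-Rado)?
max |F| = C(234, 1) = 234

Erdős-Ko-Rado (1961): when n ≥ 2k, max |F| = C(n−1, k−1). The bound is attained by the star {A : i ∈ A} for any fixed i ∈ [n]. Here C(235−1, 2−1) = C(234, 1) = 234.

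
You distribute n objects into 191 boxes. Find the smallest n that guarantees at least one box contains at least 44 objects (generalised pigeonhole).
n = (44 − 1)·191 + 1 = 8214

By the generalised pigeonhole principle, to guarantee some box contains ≥ r objects we need more than (r − 1) · k objects total. Threshold: n = (r − 1) · k + 1. With r = 44 and k = 191: n = 43 · 191 + 1 = 8213 + 1 = 8214. For n = 8213 = 43 · 191, we can put exactly 43 objects in every box, avoiding 44 in any single one — so 8214 is tight.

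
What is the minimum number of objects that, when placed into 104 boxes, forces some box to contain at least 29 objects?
n = (29 − 1)·104 + 1 = 2913

By the generalised pigeonhole principle, to guarantee some box contains ≥ r objects we need more than (r − 1) · k objects total. Threshold: n = (r − 1) · k + 1. With r = 29 and k = 104: n = 28 · 104 + 1 = 2912 + 1 = 2913. For n = 2912 = 28 · 104, we can put exactly 28 objects in every box, avoiding 29 in any single one — so 2913 is tight.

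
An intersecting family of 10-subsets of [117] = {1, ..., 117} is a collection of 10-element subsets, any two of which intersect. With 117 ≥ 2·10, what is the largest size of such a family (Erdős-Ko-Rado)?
max |F| = C(116, 9) = 7623598774440

The Erdős-Ko-Rado theorem states: for n ≥ 2k, an intersecting family of k-subsets of an n-element set has size at most C(n − 1, k − 1), with equality for 'star' families {A ⊆ [n] : |A| = k, i ∈ A} (fix an element i). For n = 117, k = 10: C(116, 9) = 7623598774440.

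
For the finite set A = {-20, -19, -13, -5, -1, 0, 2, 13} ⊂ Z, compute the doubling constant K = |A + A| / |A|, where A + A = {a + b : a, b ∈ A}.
K = |A + A| / |A| = 32/8 = 4

Enumerate A + A = {a + b : a, b ∈ A}. With |A| = 8, there are |A|^2 = 64 ordered sum pairs; collecting distinct values, A + A = {-40, -39, -38, -33, -32, -26, -25, -24, -21, -20, -19, -18, -17, -14, -13, -11, -10, -7, -6, -5, -3, -2, -1, 0, 1, 2, 4, 8, 12, 13, 15, 26}, so |A + A| = 32. Thus K = 32/8 = 4. For comparison, the minimum possible |A + A| over all 8-element sets is 2·8 − 1 = 15 (so min K = 15/8), attained only by arithmetic progressions.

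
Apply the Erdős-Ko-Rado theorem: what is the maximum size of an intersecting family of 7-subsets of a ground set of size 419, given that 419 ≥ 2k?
max |F| = C(418, 6) = 7146142307304

The Erdős-Ko-Rado theorem states: for n ≥ 2k, an intersecting family of k-subsets of an n-element set has size at most C(n − 1, k − 1), with equality for 'star' families {A ⊆ [n] : |A| = k, i ∈ A} (fix an element i). For n = 419, k = 7: C(418, 6) = 7146142307304.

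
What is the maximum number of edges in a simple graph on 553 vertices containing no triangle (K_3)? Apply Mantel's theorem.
ex(553, K_3) = ⌊553^2/4⌋ = 76452

Mantel (1907): a triangle-free graph on n vertices has at most ⌊n^2/4⌋ edges, with equality for the complete bipartite graph K_{⌊n/2⌋, ⌈n/2⌉}. For n = 553: ⌊553^2/4⌋ = ⌊305809/4⌋ = 76452. The extremal graph is K_{276, 277}, which has 276·277 = 76452 edges.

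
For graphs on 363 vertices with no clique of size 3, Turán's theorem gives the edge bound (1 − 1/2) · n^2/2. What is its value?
Turán density bound = (1/2) · 363^2/2 = 131769/4 ≈ 32942.25

Turán's theorem: ex(n, K_{r+1}) is achieved by the complete r-partite Turán graph T(n, r) with parts as balanced as possible, and is at most (1 − 1/r) · n^2/2. For r = 2, n = 363: the density bound is (1/2) · 131769/2 = 131769/4 ≈ 32942.25. The integer-valued extremum is e(T(363, 2)) = 32942, which is strictly less than the density bound 131769/4 since 2 ∤ 363 (the parts of T(363, 2) cannot all be equal).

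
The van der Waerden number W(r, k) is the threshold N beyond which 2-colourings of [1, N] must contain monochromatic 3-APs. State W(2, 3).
W(2, 3) = 9

Lower bound: the 2-colouring RRBBRRBB of {1, ..., 8} (R at positions {1, 2, 5, 6}, B at {3, 4, 7, 8}) contains no monochromatic 3-term AP, so W(2, 3) > 8. Upper bound: a case analysis on any 2-colouring of {1, ..., 9} forces such an AP. Hence W(2, 3) = 9.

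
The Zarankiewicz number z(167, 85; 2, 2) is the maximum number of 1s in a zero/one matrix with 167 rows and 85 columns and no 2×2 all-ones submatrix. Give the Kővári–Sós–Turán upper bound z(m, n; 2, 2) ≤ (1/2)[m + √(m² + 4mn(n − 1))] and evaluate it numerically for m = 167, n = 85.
z(167, 85; 2, 2) ≤ (1/2)[167 + √(167² + 4·167·85·84)] = (1/2)[167 + √4797409] = 1178.6494

Kővári–Sós–Turán: let r_1, ..., r_167 be the row sums and z = Σ r_i the total number of 1s. Each pair of columns can share at most one row with both entries 1 (else a 2×2 all-ones block appears), so Σ_i C(r_i, 2) ≤ C(85, 2) = 3570. By convexity Σ_i C(r_i, 2) ≥ 167·C(z/167, 2) = z(z − 167)/(2·167), giving z² − 167z − 167·85·84 ≤ 0 and hence z ≤ (1/2)[167 + √(27889 + 4·1192380)] = (1/2)[167 + √4797409] ≈ (1/2)(167 + 2190.2988) = 1178.6494.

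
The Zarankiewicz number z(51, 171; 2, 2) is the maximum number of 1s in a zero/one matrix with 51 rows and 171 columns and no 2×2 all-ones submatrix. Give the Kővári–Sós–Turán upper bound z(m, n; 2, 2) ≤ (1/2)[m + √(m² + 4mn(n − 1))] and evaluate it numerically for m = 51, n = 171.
z(51, 171; 2, 2) ≤ (1/2)[51 + √(51² + 4·51·171·170)] = (1/2)[51 + √5932881] = 1243.3753

Kővári–Sós–Turán: let r_1, ..., r_51 be the row sums and z = Σ r_i the total number of 1s. Each pair of columns can share at most one row with both entries 1 (else a 2×2 all-ones block appears), so Σ_i C(r_i, 2) ≤ C(171, 2) = 14535. By convexity Σ_i C(r_i, 2) ≥ 51·C(z/51, 2) = z(z − 51)/(2·51), giving z² − 51z − 51·171·170 ≤ 0 and hence z ≤ (1/2)[51 + √(2601 + 4·1482570)] = (1/2)[51 + √5932881] ≈ (1/2)(51 + 2435.7506) = 1243.3753.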